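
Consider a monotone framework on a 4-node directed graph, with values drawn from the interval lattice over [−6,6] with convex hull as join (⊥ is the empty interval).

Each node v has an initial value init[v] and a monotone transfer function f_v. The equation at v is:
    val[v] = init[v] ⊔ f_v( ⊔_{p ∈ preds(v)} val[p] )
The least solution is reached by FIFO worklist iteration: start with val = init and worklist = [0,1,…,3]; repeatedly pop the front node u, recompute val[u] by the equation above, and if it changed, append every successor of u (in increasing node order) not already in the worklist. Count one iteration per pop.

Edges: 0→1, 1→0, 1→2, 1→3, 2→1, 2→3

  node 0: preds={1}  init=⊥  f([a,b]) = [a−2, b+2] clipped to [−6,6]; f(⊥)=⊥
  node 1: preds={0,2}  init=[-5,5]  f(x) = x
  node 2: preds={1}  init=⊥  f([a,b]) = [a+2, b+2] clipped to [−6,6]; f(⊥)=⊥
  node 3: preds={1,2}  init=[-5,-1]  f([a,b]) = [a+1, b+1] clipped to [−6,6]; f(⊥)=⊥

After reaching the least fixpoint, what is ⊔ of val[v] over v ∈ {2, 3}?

Worklist (6 pops):
  #1 pop 0: in=[-5,5] → [-6,6] (was ⊥); enqueue []
  #2 pop 1: in=[-6,6] → [-6,6] (was [-5,5]); enqueue [0]
  #3 pop 2: in=[-6,6] → [-4,6] (was ⊥); enqueue [1]
  #4 pop 3: in=[-6,6] → [-5,6] (was [-5,-1]); enqueue []
  #5 pop 0: in=[-6,6] → [-6,6] (no change)
  #6 pop 1: in=[-6,6] → [-6,6] (no change)

Fixpoint:
  val[0] = [-6,6]
  val[1] = [-6,6]
  val[2] = [-4,6]
  val[3] = [-5,6]

[-5,6]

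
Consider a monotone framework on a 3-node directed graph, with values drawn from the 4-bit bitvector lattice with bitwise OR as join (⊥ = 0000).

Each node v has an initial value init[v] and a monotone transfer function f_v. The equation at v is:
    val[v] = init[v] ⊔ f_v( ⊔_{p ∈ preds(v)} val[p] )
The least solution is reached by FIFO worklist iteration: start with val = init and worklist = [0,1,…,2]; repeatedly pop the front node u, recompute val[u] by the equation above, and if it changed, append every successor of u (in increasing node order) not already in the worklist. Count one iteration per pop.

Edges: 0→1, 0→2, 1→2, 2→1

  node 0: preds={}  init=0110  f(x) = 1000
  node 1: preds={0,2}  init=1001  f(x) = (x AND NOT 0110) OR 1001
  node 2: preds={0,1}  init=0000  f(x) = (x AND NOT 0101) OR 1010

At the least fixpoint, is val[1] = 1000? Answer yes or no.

no

Iteration log — 4 steps:
  step 1. node 0  ⊔preds=0000  new=1110  old=0110  +wl: 
  step 2. node 1  ⊔preds=1110  new=1001  stable
  step 3. node 2  ⊔preds=1111  new=1010  old=0000  +wl: 1
  step 4. node 1  ⊔preds=1110  new=1001  stable

Least fixpoint reached:
  node 0: 1110
  node 1: 1001
  node 2: 1010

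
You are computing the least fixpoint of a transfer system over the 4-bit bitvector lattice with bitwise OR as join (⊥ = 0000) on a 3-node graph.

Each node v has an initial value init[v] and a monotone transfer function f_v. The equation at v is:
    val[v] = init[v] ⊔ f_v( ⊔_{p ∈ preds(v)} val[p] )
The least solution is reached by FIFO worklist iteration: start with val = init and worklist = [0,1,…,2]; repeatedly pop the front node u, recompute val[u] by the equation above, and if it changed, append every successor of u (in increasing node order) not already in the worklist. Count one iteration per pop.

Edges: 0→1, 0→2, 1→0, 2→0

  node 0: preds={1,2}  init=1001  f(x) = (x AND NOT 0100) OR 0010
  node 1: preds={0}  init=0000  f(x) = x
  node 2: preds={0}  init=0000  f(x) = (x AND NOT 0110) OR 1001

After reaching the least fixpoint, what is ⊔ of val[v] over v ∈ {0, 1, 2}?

Trace (4 dequeues):
  [1] u=0 | in 0000 | out 1011 | prev 1001 | push {}
  [2] u=1 | in 1011 | out 1011 | prev 0000 | push {0}
  [3] u=2 | in 1011 | out 1001 | prev 0000 | push {}
  [4] u=0 | in 1011 | out 1011 | ==

Converged values:
  [0] 1011
  [1] 1011
  [2] 1001

1011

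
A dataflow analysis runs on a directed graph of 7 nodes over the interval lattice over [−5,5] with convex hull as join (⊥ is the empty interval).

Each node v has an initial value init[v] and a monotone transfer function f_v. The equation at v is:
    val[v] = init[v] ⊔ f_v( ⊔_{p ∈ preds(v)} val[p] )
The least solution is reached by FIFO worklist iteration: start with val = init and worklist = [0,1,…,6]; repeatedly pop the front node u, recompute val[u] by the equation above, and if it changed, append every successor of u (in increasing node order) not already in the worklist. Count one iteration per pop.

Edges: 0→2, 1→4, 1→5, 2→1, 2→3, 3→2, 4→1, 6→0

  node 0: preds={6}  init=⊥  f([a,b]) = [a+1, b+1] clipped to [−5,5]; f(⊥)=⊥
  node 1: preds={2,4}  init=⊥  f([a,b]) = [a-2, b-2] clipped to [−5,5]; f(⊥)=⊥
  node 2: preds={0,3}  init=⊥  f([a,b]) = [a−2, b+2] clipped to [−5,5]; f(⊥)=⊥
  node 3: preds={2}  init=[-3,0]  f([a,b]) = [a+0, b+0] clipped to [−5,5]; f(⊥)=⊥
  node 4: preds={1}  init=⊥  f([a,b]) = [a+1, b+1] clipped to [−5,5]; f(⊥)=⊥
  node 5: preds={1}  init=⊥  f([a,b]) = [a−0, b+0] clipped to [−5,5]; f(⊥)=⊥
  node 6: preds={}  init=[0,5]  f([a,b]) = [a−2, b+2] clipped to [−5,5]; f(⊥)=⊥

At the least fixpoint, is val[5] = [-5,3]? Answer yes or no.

Iteration log — 12 steps:
  step 1. node 0  ⊔preds=[0,5]  new=[1,5]  old=⊥  +wl: 
  step 2. node 1  ⊔preds=⊥  new=⊥  stable
  step 3. node 2  ⊔preds=[-3,5]  new=[-5,5]  old=⊥  +wl: 1
  step 4. node 3  ⊔preds=[-5,5]  new=[-5,5]  old=[-3,0]  +wl: 2
  step 5. node 4  ⊔preds=⊥  new=⊥  stable
  step 6. node 5  ⊔preds=⊥  new=⊥  stable
  step 7. node 6  ⊔preds=⊥  new=[0,5]  stable
  step 8. node 1  ⊔preds=[-5,5]  new=[-5,3]  old=⊥  +wl: 4,5
  step 9. node 2  ⊔preds=[-5,5]  new=[-5,5]  stable
  step 10. node 4  ⊔preds=[-5,3]  new=[-4,4]  old=⊥  +wl: 1
  step 11. node 5  ⊔preds=[-5,3]  new=[-5,3]  old=⊥  +wl: 
  step 12. node 1  ⊔preds=[-5,5]  new=[-5,3]  stable

Least fixpoint reached:
  node 0: [1,5]
  node 1: [-5,3]
  node 2: [-5,5]
  node 3: [-5,5]
  node 4: [-4,4]
  node 5: [-5,3]
  node 6: [0,5]

yes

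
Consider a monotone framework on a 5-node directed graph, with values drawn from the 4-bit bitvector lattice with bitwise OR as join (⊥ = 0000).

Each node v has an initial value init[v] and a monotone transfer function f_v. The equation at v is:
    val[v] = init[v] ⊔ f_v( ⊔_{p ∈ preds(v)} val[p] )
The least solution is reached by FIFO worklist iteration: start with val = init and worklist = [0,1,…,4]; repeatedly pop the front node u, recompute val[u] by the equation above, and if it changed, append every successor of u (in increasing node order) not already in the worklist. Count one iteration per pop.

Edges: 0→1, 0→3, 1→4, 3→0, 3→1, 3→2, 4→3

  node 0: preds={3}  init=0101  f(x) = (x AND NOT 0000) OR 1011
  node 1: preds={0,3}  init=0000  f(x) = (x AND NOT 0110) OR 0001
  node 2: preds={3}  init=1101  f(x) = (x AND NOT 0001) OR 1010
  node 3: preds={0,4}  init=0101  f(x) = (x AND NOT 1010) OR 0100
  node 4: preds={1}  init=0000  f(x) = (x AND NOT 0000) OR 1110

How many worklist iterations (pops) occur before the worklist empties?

6

Trace (6 dequeues):
  [1] u=0 | in 0101 | out 1111 | prev 0101 | push {}
  [2] u=1 | in 1111 | out 1001 | prev 0000 | push {}
  [3] u=2 | in 0101 | out 1111 | prev 1101 | push {}
  [4] u=3 | in 1111 | out 0101 | ==
  [5] u=4 | in 1001 | out 1111 | prev 0000 | push {3}
  [6] u=3 | in 1111 | out 0101 | ==

Converged values:
  [0] 1111
  [1] 1001
  [2] 1111
  [3] 0101
  [4] 1111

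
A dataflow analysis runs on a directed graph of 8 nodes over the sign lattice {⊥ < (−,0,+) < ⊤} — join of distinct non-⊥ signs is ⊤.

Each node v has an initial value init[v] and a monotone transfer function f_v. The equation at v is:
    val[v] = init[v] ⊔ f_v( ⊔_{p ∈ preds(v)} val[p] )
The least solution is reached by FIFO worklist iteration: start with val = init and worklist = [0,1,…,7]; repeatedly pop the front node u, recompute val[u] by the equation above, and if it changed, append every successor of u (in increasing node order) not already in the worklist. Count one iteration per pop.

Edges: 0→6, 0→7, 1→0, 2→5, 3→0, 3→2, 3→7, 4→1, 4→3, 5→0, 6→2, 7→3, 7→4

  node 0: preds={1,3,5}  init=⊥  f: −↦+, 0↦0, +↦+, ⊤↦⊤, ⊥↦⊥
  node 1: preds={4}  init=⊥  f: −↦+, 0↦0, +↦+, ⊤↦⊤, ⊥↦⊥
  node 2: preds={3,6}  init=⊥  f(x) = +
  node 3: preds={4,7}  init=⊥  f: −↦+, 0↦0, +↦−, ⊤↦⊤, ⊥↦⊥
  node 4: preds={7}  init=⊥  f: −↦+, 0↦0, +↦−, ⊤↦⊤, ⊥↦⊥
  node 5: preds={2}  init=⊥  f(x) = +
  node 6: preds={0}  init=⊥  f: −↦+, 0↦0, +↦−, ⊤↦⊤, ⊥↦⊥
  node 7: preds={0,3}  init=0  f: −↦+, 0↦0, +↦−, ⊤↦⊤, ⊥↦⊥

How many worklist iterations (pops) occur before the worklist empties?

Trace (24 dequeues):
  [1] u=0 | in ⊥ | out ⊥ | ==
  [2] u=1 | in ⊥ | out ⊥ | ==
  [3] u=2 | in ⊥ | out + | prev ⊥ | push {}
  [4] u=3 | in 0 | out 0 | prev ⊥ | push {0,2}
  [5] u=4 | in 0 | out 0 | prev ⊥ | push {1,3}
  [6] u=5 | in + | out + | prev ⊥ | push {}
  [7] u=6 | in ⊥ | out ⊥ | ==
  [8] u=7 | in 0 | out 0 | ==
  [9] u=0 | in ⊤ | out ⊤ | prev ⊥ | push {6,7}
  [10] u=2 | in 0 | out + | ==
  [11] u=1 | in 0 | out 0 | prev ⊥ | push {0}
  [12] u=3 | in 0 | out 0 | ==
  [13] u=6 | in ⊤ | out ⊤ | prev ⊥ | push {2}
  [14] u=7 | in ⊤ | out ⊤ | prev 0 | push {3,4}
  [15] u=0 | in ⊤ | out ⊤ | ==
  [16] u=2 | in ⊤ | out + | ==
  [17] u=3 | in ⊤ | out ⊤ | prev 0 | push {0,2,7}
  [18] u=4 | in ⊤ | out ⊤ | prev 0 | push {1,3}
  [19] u=0 | in ⊤ | out ⊤ | ==
  [20] u=2 | in ⊤ | out + | ==
  [21] u=7 | in ⊤ | out ⊤ | ==
  [22] u=1 | in ⊤ | out ⊤ | prev 0 | push {0}
  [23] u=3 | in ⊤ | out ⊤ | ==
  [24] u=0 | in ⊤ | out ⊤ | ==

Converged values:
  [0] ⊤
  [1] ⊤
  [2] +
  [3] ⊤
  [4] ⊤
  [5] +
  [6] ⊤
  [7] ⊤

24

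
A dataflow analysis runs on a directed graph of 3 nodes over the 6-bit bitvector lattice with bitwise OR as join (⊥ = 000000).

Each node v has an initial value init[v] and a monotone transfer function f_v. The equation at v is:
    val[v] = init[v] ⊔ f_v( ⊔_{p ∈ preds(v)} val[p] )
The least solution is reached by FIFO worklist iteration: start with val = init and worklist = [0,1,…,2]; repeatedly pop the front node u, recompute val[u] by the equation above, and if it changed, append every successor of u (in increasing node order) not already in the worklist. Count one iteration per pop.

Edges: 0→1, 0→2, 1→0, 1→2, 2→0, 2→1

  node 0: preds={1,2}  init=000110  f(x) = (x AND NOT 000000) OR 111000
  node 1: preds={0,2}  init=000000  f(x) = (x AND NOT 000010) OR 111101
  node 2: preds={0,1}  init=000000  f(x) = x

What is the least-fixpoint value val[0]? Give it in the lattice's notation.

Iteration log — 6 steps:
  step 1. node 0  ⊔preds=000000  new=111110  old=000110  +wl: 
  step 2. node 1  ⊔preds=111110  new=111101  old=000000  +wl: 0
  step 3. node 2  ⊔preds=111111  new=111111  old=000000  +wl: 1
  step 4. node 0  ⊔preds=111111  new=111111  old=111110  +wl: 2
  step 5. node 1  ⊔preds=111111  new=111101  stable
  step 6. node 2  ⊔preds=111111  new=111111  stable

Least fixpoint reached:
  node 0: 111111
  node 1: 111101
  node 2: 111111

111111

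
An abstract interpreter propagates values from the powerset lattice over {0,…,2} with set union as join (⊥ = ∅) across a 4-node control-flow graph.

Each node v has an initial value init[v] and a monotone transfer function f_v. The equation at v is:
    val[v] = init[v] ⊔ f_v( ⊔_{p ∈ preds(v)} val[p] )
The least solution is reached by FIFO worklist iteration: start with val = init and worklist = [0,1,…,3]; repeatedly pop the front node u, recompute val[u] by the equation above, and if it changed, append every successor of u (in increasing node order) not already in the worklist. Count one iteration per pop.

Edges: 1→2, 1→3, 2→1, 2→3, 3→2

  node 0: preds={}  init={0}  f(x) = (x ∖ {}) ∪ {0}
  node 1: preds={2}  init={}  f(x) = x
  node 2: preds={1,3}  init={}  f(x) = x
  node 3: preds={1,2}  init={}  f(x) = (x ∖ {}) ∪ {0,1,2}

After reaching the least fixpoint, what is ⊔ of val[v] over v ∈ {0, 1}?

{0,1,2}

Worklist (8 pops):
  #1 pop 0: in={} → {0} (no change)
  #2 pop 1: in={} → {} (no change)
  #3 pop 2: in={} → {} (no change)
  #4 pop 3: in={} → {0,1,2} (was {}); enqueue [2]
  #5 pop 2: in={0,1,2} → {0,1,2} (was {}); enqueue [1,3]
  #6 pop 1: in={0,1,2} → {0,1,2} (was {}); enqueue [2]
  #7 pop 3: in={0,1,2} → {0,1,2} (no change)
  #8 pop 2: in={0,1,2} → {0,1,2} (no change)

Fixpoint:
  val[0] = {0}
  val[1] = {0,1,2}
  val[2] = {0,1,2}
  val[3] = {0,1,2}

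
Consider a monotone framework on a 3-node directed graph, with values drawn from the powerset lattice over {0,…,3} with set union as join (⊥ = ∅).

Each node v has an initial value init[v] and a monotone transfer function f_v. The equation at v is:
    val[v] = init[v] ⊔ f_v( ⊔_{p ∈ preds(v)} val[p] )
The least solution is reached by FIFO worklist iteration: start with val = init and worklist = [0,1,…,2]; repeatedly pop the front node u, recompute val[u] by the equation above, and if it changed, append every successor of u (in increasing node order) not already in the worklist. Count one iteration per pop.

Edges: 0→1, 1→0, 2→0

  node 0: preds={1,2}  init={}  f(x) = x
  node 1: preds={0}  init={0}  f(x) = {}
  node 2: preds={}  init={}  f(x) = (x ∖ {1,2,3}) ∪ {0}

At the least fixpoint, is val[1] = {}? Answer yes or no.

no

Worklist (4 pops):
  #1 pop 0: in={0} → {0} (was {}); enqueue []
  #2 pop 1: in={0} → {0} (no change)
  #3 pop 2: in={} → {0} (was {}); enqueue [0]
  #4 pop 0: in={0} → {0} (no change)

Fixpoint:
  val[0] = {0}
  val[1] = {0}
  val[2] = {0}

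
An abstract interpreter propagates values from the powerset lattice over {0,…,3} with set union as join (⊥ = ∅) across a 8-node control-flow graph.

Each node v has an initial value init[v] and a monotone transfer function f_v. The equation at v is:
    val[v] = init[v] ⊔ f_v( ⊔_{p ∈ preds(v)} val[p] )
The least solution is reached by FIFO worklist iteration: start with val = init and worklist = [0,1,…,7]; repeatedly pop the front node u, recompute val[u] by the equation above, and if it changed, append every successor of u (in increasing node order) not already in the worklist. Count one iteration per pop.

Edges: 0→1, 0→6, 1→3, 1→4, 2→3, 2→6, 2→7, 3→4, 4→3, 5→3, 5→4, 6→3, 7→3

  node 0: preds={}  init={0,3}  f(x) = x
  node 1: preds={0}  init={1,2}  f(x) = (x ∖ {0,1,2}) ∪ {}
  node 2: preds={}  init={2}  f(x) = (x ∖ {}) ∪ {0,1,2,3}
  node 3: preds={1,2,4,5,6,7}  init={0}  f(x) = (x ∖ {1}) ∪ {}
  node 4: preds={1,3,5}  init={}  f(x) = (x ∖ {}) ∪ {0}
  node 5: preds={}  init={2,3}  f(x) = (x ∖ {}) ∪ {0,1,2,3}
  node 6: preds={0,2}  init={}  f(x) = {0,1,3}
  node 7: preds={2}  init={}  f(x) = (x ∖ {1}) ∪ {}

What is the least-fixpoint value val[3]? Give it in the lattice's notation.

Iteration log — 10 steps:
  step 1. node 0  ⊔preds={}  new={0,3}  stable
  step 2. node 1  ⊔preds={0,3}  new={1,2,3}  old={1,2}  +wl: 
  step 3. node 2  ⊔preds={}  new={0,1,2,3}  old={2}  +wl: 
  step 4. node 3  ⊔preds={0,1,2,3}  new={0,2,3}  old={0}  +wl: 
  step 5. node 4  ⊔preds={0,1,2,3}  new={0,1,2,3}  old={}  +wl: 3
  step 6. node 5  ⊔preds={}  new={0,1,2,3}  old={2,3}  +wl: 4
  step 7. node 6  ⊔preds={0,1,2,3}  new={0,1,3}  old={}  +wl: 
  step 8. node 7  ⊔preds={0,1,2,3}  new={0,2,3}  old={}  +wl: 
  step 9. node 3  ⊔preds={0,1,2,3}  new={0,2,3}  stable
  step 10. node 4  ⊔preds={0,1,2,3}  new={0,1,2,3}  stable

Least fixpoint reached:
  node 0: {0,3}
  node 1: {1,2,3}
  node 2: {0,1,2,3}
  node 3: {0,2,3}
  node 4: {0,1,2,3}
  node 5: {0,1,2,3}
  node 6: {0,1,3}
  node 7: {0,2,3}

{0,2,3}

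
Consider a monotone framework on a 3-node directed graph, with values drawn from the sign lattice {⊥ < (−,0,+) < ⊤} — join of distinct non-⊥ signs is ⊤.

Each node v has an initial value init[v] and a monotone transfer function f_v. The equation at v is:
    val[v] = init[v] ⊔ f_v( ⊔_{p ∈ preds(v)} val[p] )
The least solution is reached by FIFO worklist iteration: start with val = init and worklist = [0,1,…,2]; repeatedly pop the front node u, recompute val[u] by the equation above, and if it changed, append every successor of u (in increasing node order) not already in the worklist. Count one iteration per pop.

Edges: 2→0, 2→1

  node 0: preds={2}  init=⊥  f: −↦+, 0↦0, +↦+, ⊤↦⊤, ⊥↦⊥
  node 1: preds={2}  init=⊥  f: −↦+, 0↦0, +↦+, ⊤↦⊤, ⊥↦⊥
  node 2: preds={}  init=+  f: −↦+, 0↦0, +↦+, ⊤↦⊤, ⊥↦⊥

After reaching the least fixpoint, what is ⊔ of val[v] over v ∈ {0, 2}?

Trace (3 dequeues):
  [1] u=0 | in + | out + | prev ⊥ | push {}
  [2] u=1 | in + | out + | prev ⊥ | push {}
  [3] u=2 | in ⊥ | out + | ==

Converged values:
  [0] +
  [1] +
  [2] +

+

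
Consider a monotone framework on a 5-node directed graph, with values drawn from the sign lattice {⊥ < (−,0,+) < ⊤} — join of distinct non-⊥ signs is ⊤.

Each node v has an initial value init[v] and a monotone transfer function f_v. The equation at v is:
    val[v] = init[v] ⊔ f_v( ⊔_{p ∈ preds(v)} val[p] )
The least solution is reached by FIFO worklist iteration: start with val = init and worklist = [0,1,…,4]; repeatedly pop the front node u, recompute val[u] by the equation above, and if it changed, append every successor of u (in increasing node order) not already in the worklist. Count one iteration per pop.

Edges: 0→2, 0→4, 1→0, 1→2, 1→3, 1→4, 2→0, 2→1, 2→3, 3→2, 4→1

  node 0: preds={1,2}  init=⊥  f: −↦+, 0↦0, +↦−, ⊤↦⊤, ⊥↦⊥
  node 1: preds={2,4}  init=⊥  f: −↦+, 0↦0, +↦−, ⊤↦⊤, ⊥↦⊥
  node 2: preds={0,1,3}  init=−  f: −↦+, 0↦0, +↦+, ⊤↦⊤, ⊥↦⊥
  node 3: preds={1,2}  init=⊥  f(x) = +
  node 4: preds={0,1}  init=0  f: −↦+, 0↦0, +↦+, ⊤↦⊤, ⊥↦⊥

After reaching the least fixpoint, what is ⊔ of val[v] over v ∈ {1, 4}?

Iteration log — 9 steps:
  step 1. node 0  ⊔preds=−  new=+  old=⊥  +wl: 
  step 2. node 1  ⊔preds=⊤  new=⊤  old=⊥  +wl: 0
  step 3. node 2  ⊔preds=⊤  new=⊤  old=−  +wl: 1
  step 4. node 3  ⊔preds=⊤  new=+  old=⊥  +wl: 2
  step 5. node 4  ⊔preds=⊤  new=⊤  old=0  +wl: 
  step 6. node 0  ⊔preds=⊤  new=⊤  old=+  +wl: 4
  step 7. node 1  ⊔preds=⊤  new=⊤  stable
  step 8. node 2  ⊔preds=⊤  new=⊤  stable
  step 9. node 4  ⊔preds=⊤  new=⊤  stable

Least fixpoint reached:
  node 0: ⊤
  node 1: ⊤
  node 2: ⊤
  node 3: +
  node 4: ⊤

⊤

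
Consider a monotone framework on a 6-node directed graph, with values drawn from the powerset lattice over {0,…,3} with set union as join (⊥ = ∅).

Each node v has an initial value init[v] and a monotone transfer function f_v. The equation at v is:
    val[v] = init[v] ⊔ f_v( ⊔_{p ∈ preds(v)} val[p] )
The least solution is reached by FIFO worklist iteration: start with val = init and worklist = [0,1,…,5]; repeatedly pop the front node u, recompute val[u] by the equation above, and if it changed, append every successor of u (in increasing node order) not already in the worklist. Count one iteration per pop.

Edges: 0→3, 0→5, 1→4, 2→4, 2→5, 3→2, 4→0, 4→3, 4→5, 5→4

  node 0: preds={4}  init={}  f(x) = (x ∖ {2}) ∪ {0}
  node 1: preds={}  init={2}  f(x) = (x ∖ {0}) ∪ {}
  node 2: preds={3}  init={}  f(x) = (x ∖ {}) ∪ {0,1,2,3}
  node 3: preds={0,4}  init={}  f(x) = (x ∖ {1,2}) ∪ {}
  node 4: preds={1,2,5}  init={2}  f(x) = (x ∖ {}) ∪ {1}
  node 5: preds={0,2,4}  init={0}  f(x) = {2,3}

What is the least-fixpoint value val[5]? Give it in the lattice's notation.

Iteration log — 12 steps:
  step 1. node 0  ⊔preds={2}  new={0}  old={}  +wl: 
  step 2. node 1  ⊔preds={}  new={2}  stable
  step 3. node 2  ⊔preds={}  new={0,1,2,3}  old={}  +wl: 
  step 4. node 3  ⊔preds={0,2}  new={0}  old={}  +wl: 2
  step 5. node 4  ⊔preds={0,1,2,3}  new={0,1,2,3}  old={2}  +wl: 0,3
  step 6. node 5  ⊔preds={0,1,2,3}  new={0,2,3}  old={0}  +wl: 4
  step 7. node 2  ⊔preds={0}  new={0,1,2,3}  stable
  step 8. node 0  ⊔preds={0,1,2,3}  new={0,1,3}  old={0}  +wl: 5
  step 9. node 3  ⊔preds={0,1,2,3}  new={0,3}  old={0}  +wl: 2
  step 10. node 4  ⊔preds={0,1,2,3}  new={0,1,2,3}  stable
  step 11. node 5  ⊔preds={0,1,2,3}  new={0,2,3}  stable
  step 12. node 2  ⊔preds={0,3}  new={0,1,2,3}  stable

Least fixpoint reached:
  node 0: {0,1,3}
  node 1: {2}
  node 2: {0,1,2,3}
  node 3: {0,3}
  node 4: {0,1,2,3}
  node 5: {0,2,3}

{0,2,3}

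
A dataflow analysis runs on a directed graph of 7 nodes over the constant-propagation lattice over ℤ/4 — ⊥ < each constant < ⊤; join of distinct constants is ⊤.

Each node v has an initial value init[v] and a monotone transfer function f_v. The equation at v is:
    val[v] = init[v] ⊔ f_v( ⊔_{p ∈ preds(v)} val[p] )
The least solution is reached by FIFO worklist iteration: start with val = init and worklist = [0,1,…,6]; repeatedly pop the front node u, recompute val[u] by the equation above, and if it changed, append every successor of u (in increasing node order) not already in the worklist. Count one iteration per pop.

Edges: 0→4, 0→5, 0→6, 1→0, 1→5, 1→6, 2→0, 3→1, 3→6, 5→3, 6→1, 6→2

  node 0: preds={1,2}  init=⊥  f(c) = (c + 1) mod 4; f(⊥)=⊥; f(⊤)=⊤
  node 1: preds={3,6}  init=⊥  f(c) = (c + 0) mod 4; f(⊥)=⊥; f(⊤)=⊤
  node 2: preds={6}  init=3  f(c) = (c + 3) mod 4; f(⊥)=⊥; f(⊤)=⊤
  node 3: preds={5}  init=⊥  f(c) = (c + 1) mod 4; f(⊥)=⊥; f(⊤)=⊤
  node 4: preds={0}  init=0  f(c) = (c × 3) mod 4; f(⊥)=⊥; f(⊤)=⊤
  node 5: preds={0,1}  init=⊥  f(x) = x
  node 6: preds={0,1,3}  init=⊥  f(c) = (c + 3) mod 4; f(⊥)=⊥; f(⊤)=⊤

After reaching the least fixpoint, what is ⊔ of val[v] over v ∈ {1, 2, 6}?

⊤

Iteration log — 20 steps:
  step 1. node 0  ⊔preds=3  new=0  old=⊥  +wl: 
  step 2. node 1  ⊔preds=⊥  new=⊥  stable
  step 3. node 2  ⊔preds=⊥  new=3  stable
  step 4. node 3  ⊔preds=⊥  new=⊥  stable
  step 5. node 4  ⊔preds=0  new=0  stable
  step 6. node 5  ⊔preds=0  new=0  old=⊥  +wl: 3
  step 7. node 6  ⊔preds=0  new=3  old=⊥  +wl: 1,2
  step 8. node 3  ⊔preds=0  new=1  old=⊥  +wl: 6
  step 9. node 1  ⊔preds=⊤  new=⊤  old=⊥  +wl: 0,5
  step 10. node 2  ⊔preds=3  new=⊤  old=3  +wl: 
  step 11. node 6  ⊔preds=⊤  new=⊤  old=3  +wl: 1,2
  step 12. node 0  ⊔preds=⊤  new=⊤  old=0  +wl: 4,6
  step 13. node 5  ⊔preds=⊤  new=⊤  old=0  +wl: 3
  step 14. node 1  ⊔preds=⊤  new=⊤  stable
  step 15. node 2  ⊔preds=⊤  new=⊤  stable
  step 16. node 4  ⊔preds=⊤  new=⊤  old=0  +wl: 
  step 17. node 6  ⊔preds=⊤  new=⊤  stable
  step 18. node 3  ⊔preds=⊤  new=⊤  old=1  +wl: 1,6
  step 19. node 1  ⊔preds=⊤  new=⊤  stable
  step 20. node 6  ⊔preds=⊤  new=⊤  stable

Least fixpoint reached:
  node 0: ⊤
  node 1: ⊤
  node 2: ⊤
  node 3: ⊤
  node 4: ⊤
  node 5: ⊤
  node 6: ⊤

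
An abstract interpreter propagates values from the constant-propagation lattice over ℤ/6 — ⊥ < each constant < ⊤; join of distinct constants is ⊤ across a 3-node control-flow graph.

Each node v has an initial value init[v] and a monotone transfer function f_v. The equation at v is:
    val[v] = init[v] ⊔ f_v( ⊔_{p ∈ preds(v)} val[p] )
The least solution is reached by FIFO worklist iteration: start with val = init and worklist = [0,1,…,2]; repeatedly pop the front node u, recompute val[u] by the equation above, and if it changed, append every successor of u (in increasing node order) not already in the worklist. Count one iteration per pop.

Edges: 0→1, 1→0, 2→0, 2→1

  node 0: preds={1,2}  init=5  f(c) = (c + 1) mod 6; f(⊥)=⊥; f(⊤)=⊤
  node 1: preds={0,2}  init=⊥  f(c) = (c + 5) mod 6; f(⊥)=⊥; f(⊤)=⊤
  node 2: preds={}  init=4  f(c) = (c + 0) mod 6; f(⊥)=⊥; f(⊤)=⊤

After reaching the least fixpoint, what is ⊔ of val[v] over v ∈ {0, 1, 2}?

Worklist (5 pops):
  #1 pop 0: in=4 → 5 (no change)
  #2 pop 1: in=⊤ → ⊤ (was ⊥); enqueue [0]
  #3 pop 2: in=⊥ → 4 (no change)
  #4 pop 0: in=⊤ → ⊤ (was 5); enqueue [1]
  #5 pop 1: in=⊤ → ⊤ (no change)

Fixpoint:
  val[0] = ⊤
  val[1] = ⊤
  val[2] = 4

⊤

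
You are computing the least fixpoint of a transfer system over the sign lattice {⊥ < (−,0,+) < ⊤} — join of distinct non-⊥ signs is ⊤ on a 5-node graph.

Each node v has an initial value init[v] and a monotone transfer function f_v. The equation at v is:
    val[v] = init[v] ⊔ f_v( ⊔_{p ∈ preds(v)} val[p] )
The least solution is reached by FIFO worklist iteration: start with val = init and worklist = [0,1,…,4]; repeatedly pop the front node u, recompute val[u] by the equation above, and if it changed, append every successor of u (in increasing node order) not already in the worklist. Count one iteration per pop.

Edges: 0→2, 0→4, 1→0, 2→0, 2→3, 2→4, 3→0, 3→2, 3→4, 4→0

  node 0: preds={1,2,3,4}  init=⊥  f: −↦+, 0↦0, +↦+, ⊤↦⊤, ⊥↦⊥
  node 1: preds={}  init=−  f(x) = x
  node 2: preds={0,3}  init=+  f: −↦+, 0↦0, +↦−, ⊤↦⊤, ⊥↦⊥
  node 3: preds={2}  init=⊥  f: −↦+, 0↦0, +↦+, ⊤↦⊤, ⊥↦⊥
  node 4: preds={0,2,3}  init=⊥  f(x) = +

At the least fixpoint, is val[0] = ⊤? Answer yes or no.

yes

Worklist (7 pops):
  #1 pop 0: in=⊤ → ⊤ (was ⊥); enqueue []
  #2 pop 1: in=⊥ → − (no change)
  #3 pop 2: in=⊤ → ⊤ (was +); enqueue [0]
  #4 pop 3: in=⊤ → ⊤ (was ⊥); enqueue [2]
  #5 pop 4: in=⊤ → + (was ⊥); enqueue []
  #6 pop 0: in=⊤ → ⊤ (no change)
  #7 pop 2: in=⊤ → ⊤ (no change)

Fixpoint:
  val[0] = ⊤
  val[1] = −
  val[2] = ⊤
  val[3] = ⊤
  val[4] = +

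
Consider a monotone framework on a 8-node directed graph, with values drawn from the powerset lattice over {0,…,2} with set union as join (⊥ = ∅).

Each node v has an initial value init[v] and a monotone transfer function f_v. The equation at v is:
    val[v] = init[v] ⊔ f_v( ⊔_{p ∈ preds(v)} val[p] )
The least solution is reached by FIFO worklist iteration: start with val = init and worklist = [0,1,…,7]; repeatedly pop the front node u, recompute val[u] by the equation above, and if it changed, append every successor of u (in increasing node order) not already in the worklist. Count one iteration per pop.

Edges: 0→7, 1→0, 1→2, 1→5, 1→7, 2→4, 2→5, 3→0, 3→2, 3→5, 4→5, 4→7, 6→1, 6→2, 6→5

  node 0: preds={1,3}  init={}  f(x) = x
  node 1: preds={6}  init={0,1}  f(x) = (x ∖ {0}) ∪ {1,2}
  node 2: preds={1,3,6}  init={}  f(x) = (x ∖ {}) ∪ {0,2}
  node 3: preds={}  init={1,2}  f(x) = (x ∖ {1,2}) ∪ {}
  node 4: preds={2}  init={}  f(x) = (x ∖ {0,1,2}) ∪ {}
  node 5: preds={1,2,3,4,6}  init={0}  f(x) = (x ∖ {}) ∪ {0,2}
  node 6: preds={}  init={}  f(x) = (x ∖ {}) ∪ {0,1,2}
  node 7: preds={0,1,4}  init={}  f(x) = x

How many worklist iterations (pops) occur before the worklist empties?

12

Iteration log — 12 steps:
  step 1. node 0  ⊔preds={0,1,2}  new={0,1,2}  old={}  +wl: 
  step 2. node 1  ⊔preds={}  new={0,1,2}  old={0,1}  +wl: 0
  step 3. node 2  ⊔preds={0,1,2}  new={0,1,2}  old={}  +wl: 
  step 4. node 3  ⊔preds={}  new={1,2}  stable
  step 5. node 4  ⊔preds={0,1,2}  new={}  stable
  step 6. node 5  ⊔preds={0,1,2}  new={0,1,2}  old={0}  +wl: 
  step 7. node 6  ⊔preds={}  new={0,1,2}  old={}  +wl: 1,2,5
  step 8. node 7  ⊔preds={0,1,2}  new={0,1,2}  old={}  +wl: 
  step 9. node 0  ⊔preds={0,1,2}  new={0,1,2}  stable
  step 10. node 1  ⊔preds={0,1,2}  new={0,1,2}  stable
  step 11. node 2  ⊔preds={0,1,2}  new={0,1,2}  stable
  step 12. node 5  ⊔preds={0,1,2}  new={0,1,2}  stable

Least fixpoint reached:
  node 0: {0,1,2}
  node 1: {0,1,2}
  node 2: {0,1,2}
  node 3: {1,2}
  node 4: {}
  node 5: {0,1,2}
  node 6: {0,1,2}
  node 7: {0,1,2}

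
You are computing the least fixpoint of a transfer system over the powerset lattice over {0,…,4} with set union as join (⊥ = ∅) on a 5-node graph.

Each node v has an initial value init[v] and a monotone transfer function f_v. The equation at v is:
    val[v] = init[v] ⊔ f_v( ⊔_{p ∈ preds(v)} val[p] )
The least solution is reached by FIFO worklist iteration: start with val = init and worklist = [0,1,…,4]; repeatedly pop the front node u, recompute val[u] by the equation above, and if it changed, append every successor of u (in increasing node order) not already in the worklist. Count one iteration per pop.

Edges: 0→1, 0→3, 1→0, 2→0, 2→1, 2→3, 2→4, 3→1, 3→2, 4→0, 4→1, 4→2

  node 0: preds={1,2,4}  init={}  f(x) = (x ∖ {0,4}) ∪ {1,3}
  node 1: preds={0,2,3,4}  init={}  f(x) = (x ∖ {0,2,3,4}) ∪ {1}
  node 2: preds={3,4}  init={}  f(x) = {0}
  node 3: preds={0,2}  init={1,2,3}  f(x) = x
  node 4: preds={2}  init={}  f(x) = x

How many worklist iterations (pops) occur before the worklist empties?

Trace (8 dequeues):
  [1] u=0 | in {} | out {1,3} | prev {} | push {}
  [2] u=1 | in {1,2,3} | out {1} | prev {} | push {0}
  [3] u=2 | in {1,2,3} | out {0} | prev {} | push {1}
  [4] u=3 | in {0,1,3} | out {0,1,2,3} | prev {1,2,3} | push {2}
  [5] u=4 | in {0} | out {0} | prev {} | push {}
  [6] u=0 | in {0,1} | out {1,3} | ==
  [7] u=1 | in {0,1,2,3} | out {1} | ==
  [8] u=2 | in {0,1,2,3} | out {0} | ==

Converged values:
  [0] {1,3}
  [1] {1}
  [2] {0}
  [3] {0,1,2,3}
  [4] {0}

8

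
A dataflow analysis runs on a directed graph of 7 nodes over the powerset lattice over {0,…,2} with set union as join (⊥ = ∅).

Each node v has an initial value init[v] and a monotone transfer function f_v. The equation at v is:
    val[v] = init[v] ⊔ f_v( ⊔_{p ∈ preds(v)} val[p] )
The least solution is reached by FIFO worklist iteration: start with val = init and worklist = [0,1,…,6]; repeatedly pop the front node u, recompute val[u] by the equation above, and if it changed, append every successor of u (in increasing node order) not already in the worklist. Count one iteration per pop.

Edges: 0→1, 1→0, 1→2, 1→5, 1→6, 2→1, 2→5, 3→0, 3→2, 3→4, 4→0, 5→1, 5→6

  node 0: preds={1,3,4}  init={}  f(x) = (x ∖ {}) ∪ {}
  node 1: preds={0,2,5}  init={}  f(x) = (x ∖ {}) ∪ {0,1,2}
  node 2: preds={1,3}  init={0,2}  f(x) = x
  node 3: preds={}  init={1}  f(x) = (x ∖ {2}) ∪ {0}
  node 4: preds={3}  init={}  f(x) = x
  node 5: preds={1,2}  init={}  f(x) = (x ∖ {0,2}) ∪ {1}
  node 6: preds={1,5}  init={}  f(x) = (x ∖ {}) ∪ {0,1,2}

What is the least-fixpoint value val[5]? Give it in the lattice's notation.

Iteration log — 10 steps:
  step 1. node 0  ⊔preds={1}  new={1}  old={}  +wl: 
  step 2. node 1  ⊔preds={0,1,2}  new={0,1,2}  old={}  +wl: 0
  step 3. node 2  ⊔preds={0,1,2}  new={0,1,2}  old={0,2}  +wl: 1
  step 4. node 3  ⊔preds={}  new={0,1}  old={1}  +wl: 2
  step 5. node 4  ⊔preds={0,1}  new={0,1}  old={}  +wl: 
  step 6. node 5  ⊔preds={0,1,2}  new={1}  old={}  +wl: 
  step 7. node 6  ⊔preds={0,1,2}  new={0,1,2}  old={}  +wl: 
  step 8. node 0  ⊔preds={0,1,2}  new={0,1,2}  old={1}  +wl: 
  step 9. node 1  ⊔preds={0,1,2}  new={0,1,2}  stable
  step 10. node 2  ⊔preds={0,1,2}  new={0,1,2}  stable

Least fixpoint reached:
  node 0: {0,1,2}
  node 1: {0,1,2}
  node 2: {0,1,2}
  node 3: {0,1}
  node 4: {0,1}
  node 5: {1}
  node 6: {0,1,2}

{1}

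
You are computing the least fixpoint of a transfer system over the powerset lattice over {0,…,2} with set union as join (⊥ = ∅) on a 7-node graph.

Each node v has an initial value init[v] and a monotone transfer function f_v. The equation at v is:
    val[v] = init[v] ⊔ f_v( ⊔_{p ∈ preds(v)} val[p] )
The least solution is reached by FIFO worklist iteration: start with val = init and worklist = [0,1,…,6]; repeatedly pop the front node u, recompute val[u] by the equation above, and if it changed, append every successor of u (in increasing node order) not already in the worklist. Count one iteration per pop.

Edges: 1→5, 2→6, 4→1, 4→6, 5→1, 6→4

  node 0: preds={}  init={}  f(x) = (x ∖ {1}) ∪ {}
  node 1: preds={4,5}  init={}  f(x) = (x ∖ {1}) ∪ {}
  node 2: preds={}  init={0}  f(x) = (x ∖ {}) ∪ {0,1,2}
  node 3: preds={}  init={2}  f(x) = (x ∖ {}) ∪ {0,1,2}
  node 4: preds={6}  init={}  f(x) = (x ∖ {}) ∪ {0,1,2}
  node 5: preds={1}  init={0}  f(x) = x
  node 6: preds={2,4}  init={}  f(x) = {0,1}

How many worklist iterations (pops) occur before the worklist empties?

Iteration log — 11 steps:
  step 1. node 0  ⊔preds={}  new={}  stable
  step 2. node 1  ⊔preds={0}  new={0}  old={}  +wl: 
  step 3. node 2  ⊔preds={}  new={0,1,2}  old={0}  +wl: 
  step 4. node 3  ⊔preds={}  new={0,1,2}  old={2}  +wl: 
  step 5. node 4  ⊔preds={}  new={0,1,2}  old={}  +wl: 1
  step 6. node 5  ⊔preds={0}  new={0}  stable
  step 7. node 6  ⊔preds={0,1,2}  new={0,1}  old={}  +wl: 4
  step 8. node 1  ⊔preds={0,1,2}  new={0,2}  old={0}  +wl: 5
  step 9. node 4  ⊔preds={0,1}  new={0,1,2}  stable
  step 10. node 5  ⊔preds={0,2}  new={0,2}  old={0}  +wl: 1
  step 11. node 1  ⊔preds={0,1,2}  new={0,2}  stable

Least fixpoint reached:
  node 0: {}
  node 1: {0,2}
  node 2: {0,1,2}
  node 3: {0,1,2}
  node 4: {0,1,2}
  node 5: {0,2}
  node 6: {0,1}

11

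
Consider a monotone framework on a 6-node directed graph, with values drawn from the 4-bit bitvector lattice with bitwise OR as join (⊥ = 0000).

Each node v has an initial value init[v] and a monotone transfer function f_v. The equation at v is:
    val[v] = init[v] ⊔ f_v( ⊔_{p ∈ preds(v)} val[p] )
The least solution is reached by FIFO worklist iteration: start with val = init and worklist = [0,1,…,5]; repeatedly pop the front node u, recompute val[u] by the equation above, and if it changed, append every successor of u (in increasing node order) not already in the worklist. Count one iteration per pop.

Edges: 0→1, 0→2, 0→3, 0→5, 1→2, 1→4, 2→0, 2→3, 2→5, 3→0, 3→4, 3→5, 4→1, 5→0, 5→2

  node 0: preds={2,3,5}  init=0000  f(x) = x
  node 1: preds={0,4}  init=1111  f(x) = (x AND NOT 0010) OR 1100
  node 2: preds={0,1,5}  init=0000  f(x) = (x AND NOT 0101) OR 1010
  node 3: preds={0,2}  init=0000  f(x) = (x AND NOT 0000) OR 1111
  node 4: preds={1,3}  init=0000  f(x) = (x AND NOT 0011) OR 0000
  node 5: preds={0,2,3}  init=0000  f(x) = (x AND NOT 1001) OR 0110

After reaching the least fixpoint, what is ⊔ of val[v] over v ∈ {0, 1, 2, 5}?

Trace (11 dequeues):
  [1] u=0 | in 0000 | out 0000 | ==
  [2] u=1 | in 0000 | out 1111 | ==
  [3] u=2 | in 1111 | out 1010 | prev 0000 | push {0}
  [4] u=3 | in 1010 | out 1111 | prev 0000 | push {}
  [5] u=4 | in 1111 | out 1100 | prev 0000 | push {1}
  [6] u=5 | in 1111 | out 0110 | prev 0000 | push {2}
  [7] u=0 | in 1111 | out 1111 | prev 0000 | push {3,5}
  [8] u=1 | in 1111 | out 1111 | ==
  [9] u=2 | in 1111 | out 1010 | ==
  [10] u=3 | in 1111 | out 1111 | ==
  [11] u=5 | in 1111 | out 0110 | ==

Converged values:
  [0] 1111
  [1] 1111
  [2] 1010
  [3] 1111
  [4] 1100
  [5] 0110

1111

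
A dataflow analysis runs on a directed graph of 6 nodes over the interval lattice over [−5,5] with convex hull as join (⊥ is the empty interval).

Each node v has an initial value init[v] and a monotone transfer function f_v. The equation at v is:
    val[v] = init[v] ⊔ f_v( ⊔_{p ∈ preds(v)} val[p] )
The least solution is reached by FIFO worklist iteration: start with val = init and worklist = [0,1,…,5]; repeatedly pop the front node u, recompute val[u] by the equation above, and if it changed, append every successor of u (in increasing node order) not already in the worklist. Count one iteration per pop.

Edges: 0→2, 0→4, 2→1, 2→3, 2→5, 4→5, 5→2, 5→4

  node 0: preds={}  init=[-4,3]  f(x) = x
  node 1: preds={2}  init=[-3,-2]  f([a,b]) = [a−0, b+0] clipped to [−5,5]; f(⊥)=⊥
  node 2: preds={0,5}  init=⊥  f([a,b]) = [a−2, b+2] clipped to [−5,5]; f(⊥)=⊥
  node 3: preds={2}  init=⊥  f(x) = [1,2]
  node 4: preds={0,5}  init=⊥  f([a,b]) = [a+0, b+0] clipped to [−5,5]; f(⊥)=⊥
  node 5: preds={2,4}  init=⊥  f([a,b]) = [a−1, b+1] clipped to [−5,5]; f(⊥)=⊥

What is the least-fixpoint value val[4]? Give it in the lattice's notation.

Trace (10 dequeues):
  [1] u=0 | in ⊥ | out [-4,3] | ==
  [2] u=1 | in ⊥ | out [-3,-2] | ==
  [3] u=2 | in [-4,3] | out [-5,5] | prev ⊥ | push {1}
  [4] u=3 | in [-5,5] | out [1,2] | prev ⊥ | push {}
  [5] u=4 | in [-4,3] | out [-4,3] | prev ⊥ | push {}
  [6] u=5 | in [-5,5] | out [-5,5] | prev ⊥ | push {2,4}
  [7] u=1 | in [-5,5] | out [-5,5] | prev [-3,-2] | push {}
  [8] u=2 | in [-5,5] | out [-5,5] | ==
  [9] u=4 | in [-5,5] | out [-5,5] | prev [-4,3] | push {5}
  [10] u=5 | in [-5,5] | out [-5,5] | ==

Converged values:
  [0] [-4,3]
  [1] [-5,5]
  [2] [-5,5]
  [3] [1,2]
  [4] [-5,5]
  [5] [-5,5]

[-5,5]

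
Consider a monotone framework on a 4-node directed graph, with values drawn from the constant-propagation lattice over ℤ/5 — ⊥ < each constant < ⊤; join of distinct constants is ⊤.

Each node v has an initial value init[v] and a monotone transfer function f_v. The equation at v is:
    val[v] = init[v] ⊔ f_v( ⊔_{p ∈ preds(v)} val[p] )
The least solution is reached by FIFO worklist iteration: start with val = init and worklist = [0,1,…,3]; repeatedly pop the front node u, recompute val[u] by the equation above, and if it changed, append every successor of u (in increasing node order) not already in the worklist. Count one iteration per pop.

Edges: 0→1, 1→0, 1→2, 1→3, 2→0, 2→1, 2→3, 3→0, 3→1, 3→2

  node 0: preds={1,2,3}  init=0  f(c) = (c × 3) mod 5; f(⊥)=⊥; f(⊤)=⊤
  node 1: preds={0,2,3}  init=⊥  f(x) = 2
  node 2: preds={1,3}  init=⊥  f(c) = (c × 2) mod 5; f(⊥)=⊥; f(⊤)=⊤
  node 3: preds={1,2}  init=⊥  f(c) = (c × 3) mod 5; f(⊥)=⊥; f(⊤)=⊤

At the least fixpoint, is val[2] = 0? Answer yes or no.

no

Iteration log — 10 steps:
  step 1. node 0  ⊔preds=⊥  new=0  stable
  step 2. node 1  ⊔preds=0  new=2  old=⊥  +wl: 0
  step 3. node 2  ⊔preds=2  new=4  old=⊥  +wl: 1
  step 4. node 3  ⊔preds=⊤  new=⊤  old=⊥  +wl: 2
  step 5. node 0  ⊔preds=⊤  new=⊤  old=0  +wl: 
  step 6. node 1  ⊔preds=⊤  new=2  stable
  step 7. node 2  ⊔preds=⊤  new=⊤  old=4  +wl: 0,1,3
  step 8. node 0  ⊔preds=⊤  new=⊤  stable
  step 9. node 1  ⊔preds=⊤  new=2  stable
  step 10. node 3  ⊔preds=⊤  new=⊤  stable

Least fixpoint reached:
  node 0: ⊤
  node 1: 2
  node 2: ⊤
  node 3: ⊤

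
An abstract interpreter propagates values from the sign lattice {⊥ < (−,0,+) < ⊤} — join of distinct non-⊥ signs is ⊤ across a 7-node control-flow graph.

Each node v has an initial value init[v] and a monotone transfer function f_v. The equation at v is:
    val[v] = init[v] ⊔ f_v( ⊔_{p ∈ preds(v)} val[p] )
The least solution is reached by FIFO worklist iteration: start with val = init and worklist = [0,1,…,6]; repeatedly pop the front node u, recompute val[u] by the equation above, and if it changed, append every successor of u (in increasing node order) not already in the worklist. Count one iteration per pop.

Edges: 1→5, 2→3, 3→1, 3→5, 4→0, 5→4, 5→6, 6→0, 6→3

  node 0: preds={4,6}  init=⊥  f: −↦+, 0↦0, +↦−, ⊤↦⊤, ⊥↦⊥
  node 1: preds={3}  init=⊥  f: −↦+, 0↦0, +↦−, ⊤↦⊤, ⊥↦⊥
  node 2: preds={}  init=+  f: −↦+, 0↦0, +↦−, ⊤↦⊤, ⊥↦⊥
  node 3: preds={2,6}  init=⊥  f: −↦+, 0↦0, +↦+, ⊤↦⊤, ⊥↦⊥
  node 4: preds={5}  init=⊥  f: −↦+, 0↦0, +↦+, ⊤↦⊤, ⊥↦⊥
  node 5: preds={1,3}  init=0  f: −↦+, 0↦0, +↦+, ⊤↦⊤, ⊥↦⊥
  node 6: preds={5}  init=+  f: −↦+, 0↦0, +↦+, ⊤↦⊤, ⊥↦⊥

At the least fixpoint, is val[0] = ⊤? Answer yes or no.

yes

Worklist (15 pops):
  #1 pop 0: in=+ → − (was ⊥); enqueue []
  #2 pop 1: in=⊥ → ⊥ (no change)
  #3 pop 2: in=⊥ → + (no change)
  #4 pop 3: in=+ → + (was ⊥); enqueue [1]
  #5 pop 4: in=0 → 0 (was ⊥); enqueue [0]
  #6 pop 5: in=+ → ⊤ (was 0); enqueue [4]
  #7 pop 6: in=⊤ → ⊤ (was +); enqueue [3]
  #8 pop 1: in=+ → − (was ⊥); enqueue [5]
  #9 pop 0: in=⊤ → ⊤ (was −); enqueue []
  #10 pop 4: in=⊤ → ⊤ (was 0); enqueue [0]
  #11 pop 3: in=⊤ → ⊤ (was +); enqueue [1]
  #12 pop 5: in=⊤ → ⊤ (no change)
  #13 pop 0: in=⊤ → ⊤ (no change)
  #14 pop 1: in=⊤ → ⊤ (was −); enqueue [5]
  #15 pop 5: in=⊤ → ⊤ (no change)

Fixpoint:
  val[0] = ⊤
  val[1] = ⊤
  val[2] = +
  val[3] = ⊤
  val[4] = ⊤
  val[5] = ⊤
  val[6] = ⊤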